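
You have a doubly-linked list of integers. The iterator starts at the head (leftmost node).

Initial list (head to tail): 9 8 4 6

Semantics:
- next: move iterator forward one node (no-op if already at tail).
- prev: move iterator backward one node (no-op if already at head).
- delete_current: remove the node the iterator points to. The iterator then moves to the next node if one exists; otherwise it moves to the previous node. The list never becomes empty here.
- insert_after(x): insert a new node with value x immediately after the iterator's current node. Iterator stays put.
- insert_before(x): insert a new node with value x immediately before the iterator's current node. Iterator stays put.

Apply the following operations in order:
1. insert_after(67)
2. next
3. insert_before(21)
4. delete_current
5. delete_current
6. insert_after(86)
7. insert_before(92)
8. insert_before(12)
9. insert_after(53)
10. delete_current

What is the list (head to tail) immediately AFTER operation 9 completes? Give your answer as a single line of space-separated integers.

Answer: 9 21 92 12 4 53 86 6

Derivation:
After 1 (insert_after(67)): list=[9, 67, 8, 4, 6] cursor@9
After 2 (next): list=[9, 67, 8, 4, 6] cursor@67
After 3 (insert_before(21)): list=[9, 21, 67, 8, 4, 6] cursor@67
After 4 (delete_current): list=[9, 21, 8, 4, 6] cursor@8
After 5 (delete_current): list=[9, 21, 4, 6] cursor@4
After 6 (insert_after(86)): list=[9, 21, 4, 86, 6] cursor@4
After 7 (insert_before(92)): list=[9, 21, 92, 4, 86, 6] cursor@4
After 8 (insert_before(12)): list=[9, 21, 92, 12, 4, 86, 6] cursor@4
After 9 (insert_after(53)): list=[9, 21, 92, 12, 4, 53, 86, 6] cursor@4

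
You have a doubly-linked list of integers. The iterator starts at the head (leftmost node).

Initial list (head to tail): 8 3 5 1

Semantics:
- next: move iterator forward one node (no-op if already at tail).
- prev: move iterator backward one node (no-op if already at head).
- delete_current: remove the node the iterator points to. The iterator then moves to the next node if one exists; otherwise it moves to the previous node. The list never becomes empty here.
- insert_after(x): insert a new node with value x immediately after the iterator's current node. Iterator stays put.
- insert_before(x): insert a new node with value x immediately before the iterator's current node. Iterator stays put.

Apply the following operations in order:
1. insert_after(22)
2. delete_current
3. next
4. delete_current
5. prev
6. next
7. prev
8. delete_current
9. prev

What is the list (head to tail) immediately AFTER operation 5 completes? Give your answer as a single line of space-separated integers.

After 1 (insert_after(22)): list=[8, 22, 3, 5, 1] cursor@8
After 2 (delete_current): list=[22, 3, 5, 1] cursor@22
After 3 (next): list=[22, 3, 5, 1] cursor@3
After 4 (delete_current): list=[22, 5, 1] cursor@5
After 5 (prev): list=[22, 5, 1] cursor@22

Answer: 22 5 1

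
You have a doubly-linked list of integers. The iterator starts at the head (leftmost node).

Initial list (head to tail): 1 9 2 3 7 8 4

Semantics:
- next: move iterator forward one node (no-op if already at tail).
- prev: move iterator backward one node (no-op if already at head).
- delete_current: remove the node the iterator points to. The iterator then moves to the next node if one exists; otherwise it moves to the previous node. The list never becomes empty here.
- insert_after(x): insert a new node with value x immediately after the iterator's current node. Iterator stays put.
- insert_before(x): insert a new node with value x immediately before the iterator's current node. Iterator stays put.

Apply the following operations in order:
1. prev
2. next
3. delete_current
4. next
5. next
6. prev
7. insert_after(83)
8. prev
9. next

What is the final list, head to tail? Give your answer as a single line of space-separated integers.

Answer: 1 2 3 83 7 8 4

Derivation:
After 1 (prev): list=[1, 9, 2, 3, 7, 8, 4] cursor@1
After 2 (next): list=[1, 9, 2, 3, 7, 8, 4] cursor@9
After 3 (delete_current): list=[1, 2, 3, 7, 8, 4] cursor@2
After 4 (next): list=[1, 2, 3, 7, 8, 4] cursor@3
After 5 (next): list=[1, 2, 3, 7, 8, 4] cursor@7
After 6 (prev): list=[1, 2, 3, 7, 8, 4] cursor@3
After 7 (insert_after(83)): list=[1, 2, 3, 83, 7, 8, 4] cursor@3
After 8 (prev): list=[1, 2, 3, 83, 7, 8, 4] cursor@2
After 9 (next): list=[1, 2, 3, 83, 7, 8, 4] cursor@3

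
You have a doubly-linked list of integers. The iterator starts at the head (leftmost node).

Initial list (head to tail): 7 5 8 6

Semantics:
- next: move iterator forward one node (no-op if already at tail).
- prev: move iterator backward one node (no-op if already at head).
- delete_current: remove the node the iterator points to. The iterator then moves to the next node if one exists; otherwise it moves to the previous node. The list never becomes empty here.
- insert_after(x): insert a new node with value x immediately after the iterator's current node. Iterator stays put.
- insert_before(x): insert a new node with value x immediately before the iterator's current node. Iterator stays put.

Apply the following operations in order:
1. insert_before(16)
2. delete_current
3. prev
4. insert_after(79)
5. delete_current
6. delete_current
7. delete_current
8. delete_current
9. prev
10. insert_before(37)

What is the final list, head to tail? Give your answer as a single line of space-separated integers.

Answer: 37 6

Derivation:
After 1 (insert_before(16)): list=[16, 7, 5, 8, 6] cursor@7
After 2 (delete_current): list=[16, 5, 8, 6] cursor@5
After 3 (prev): list=[16, 5, 8, 6] cursor@16
After 4 (insert_after(79)): list=[16, 79, 5, 8, 6] cursor@16
After 5 (delete_current): list=[79, 5, 8, 6] cursor@79
After 6 (delete_current): list=[5, 8, 6] cursor@5
After 7 (delete_current): list=[8, 6] cursor@8
After 8 (delete_current): list=[6] cursor@6
After 9 (prev): list=[6] cursor@6
After 10 (insert_before(37)): list=[37, 6] cursor@6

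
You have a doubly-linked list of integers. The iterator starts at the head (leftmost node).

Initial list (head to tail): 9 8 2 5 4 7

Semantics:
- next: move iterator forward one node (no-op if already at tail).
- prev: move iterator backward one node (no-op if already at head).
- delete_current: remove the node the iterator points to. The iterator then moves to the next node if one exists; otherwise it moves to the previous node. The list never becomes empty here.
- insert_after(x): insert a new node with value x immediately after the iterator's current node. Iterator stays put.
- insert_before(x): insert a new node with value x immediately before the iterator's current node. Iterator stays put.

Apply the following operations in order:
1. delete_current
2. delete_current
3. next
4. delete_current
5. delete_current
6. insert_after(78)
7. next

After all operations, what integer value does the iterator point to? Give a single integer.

After 1 (delete_current): list=[8, 2, 5, 4, 7] cursor@8
After 2 (delete_current): list=[2, 5, 4, 7] cursor@2
After 3 (next): list=[2, 5, 4, 7] cursor@5
After 4 (delete_current): list=[2, 4, 7] cursor@4
After 5 (delete_current): list=[2, 7] cursor@7
After 6 (insert_after(78)): list=[2, 7, 78] cursor@7
After 7 (next): list=[2, 7, 78] cursor@78

Answer: 78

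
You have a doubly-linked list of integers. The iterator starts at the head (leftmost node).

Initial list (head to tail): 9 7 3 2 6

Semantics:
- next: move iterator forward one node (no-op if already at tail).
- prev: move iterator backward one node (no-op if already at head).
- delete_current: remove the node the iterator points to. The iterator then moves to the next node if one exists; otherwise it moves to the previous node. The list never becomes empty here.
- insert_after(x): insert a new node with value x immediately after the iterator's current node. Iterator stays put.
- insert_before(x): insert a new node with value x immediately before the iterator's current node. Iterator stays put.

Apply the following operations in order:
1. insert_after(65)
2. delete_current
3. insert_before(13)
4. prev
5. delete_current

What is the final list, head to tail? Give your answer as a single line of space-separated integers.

Answer: 65 7 3 2 6

Derivation:
After 1 (insert_after(65)): list=[9, 65, 7, 3, 2, 6] cursor@9
After 2 (delete_current): list=[65, 7, 3, 2, 6] cursor@65
After 3 (insert_before(13)): list=[13, 65, 7, 3, 2, 6] cursor@65
After 4 (prev): list=[13, 65, 7, 3, 2, 6] cursor@13
After 5 (delete_current): list=[65, 7, 3, 2, 6] cursor@65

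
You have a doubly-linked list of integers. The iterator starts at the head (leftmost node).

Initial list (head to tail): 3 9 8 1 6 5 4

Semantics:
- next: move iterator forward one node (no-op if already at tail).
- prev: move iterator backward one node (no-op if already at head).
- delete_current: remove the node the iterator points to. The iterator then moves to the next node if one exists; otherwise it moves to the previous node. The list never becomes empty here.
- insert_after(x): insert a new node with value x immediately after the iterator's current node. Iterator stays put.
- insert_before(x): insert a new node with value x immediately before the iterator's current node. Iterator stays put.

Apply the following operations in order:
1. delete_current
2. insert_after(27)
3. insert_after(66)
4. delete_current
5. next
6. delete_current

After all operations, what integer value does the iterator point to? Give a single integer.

After 1 (delete_current): list=[9, 8, 1, 6, 5, 4] cursor@9
After 2 (insert_after(27)): list=[9, 27, 8, 1, 6, 5, 4] cursor@9
After 3 (insert_after(66)): list=[9, 66, 27, 8, 1, 6, 5, 4] cursor@9
After 4 (delete_current): list=[66, 27, 8, 1, 6, 5, 4] cursor@66
After 5 (next): list=[66, 27, 8, 1, 6, 5, 4] cursor@27
After 6 (delete_current): list=[66, 8, 1, 6, 5, 4] cursor@8

Answer: 8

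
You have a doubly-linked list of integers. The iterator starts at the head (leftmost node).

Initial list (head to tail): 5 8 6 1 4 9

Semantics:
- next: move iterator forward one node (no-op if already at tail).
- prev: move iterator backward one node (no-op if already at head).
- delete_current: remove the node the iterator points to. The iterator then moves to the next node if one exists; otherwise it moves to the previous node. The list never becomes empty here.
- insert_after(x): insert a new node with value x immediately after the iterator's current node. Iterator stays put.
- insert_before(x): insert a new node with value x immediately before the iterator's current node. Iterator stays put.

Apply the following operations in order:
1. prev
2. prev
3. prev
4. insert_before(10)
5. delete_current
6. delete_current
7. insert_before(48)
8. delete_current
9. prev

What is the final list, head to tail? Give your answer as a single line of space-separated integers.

After 1 (prev): list=[5, 8, 6, 1, 4, 9] cursor@5
After 2 (prev): list=[5, 8, 6, 1, 4, 9] cursor@5
After 3 (prev): list=[5, 8, 6, 1, 4, 9] cursor@5
After 4 (insert_before(10)): list=[10, 5, 8, 6, 1, 4, 9] cursor@5
After 5 (delete_current): list=[10, 8, 6, 1, 4, 9] cursor@8
After 6 (delete_current): list=[10, 6, 1, 4, 9] cursor@6
After 7 (insert_before(48)): list=[10, 48, 6, 1, 4, 9] cursor@6
After 8 (delete_current): list=[10, 48, 1, 4, 9] cursor@1
After 9 (prev): list=[10, 48, 1, 4, 9] cursor@48

Answer: 10 48 1 4 9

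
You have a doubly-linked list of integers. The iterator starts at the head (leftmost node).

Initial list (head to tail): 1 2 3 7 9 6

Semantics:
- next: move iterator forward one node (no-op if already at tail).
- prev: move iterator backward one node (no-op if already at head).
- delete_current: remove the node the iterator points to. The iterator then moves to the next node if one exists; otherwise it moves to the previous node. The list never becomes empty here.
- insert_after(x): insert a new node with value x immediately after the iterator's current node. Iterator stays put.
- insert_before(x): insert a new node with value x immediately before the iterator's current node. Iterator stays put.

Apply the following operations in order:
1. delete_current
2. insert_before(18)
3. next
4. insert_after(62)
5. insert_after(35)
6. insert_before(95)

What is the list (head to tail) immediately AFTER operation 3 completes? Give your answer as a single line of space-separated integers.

After 1 (delete_current): list=[2, 3, 7, 9, 6] cursor@2
After 2 (insert_before(18)): list=[18, 2, 3, 7, 9, 6] cursor@2
After 3 (next): list=[18, 2, 3, 7, 9, 6] cursor@3

Answer: 18 2 3 7 9 6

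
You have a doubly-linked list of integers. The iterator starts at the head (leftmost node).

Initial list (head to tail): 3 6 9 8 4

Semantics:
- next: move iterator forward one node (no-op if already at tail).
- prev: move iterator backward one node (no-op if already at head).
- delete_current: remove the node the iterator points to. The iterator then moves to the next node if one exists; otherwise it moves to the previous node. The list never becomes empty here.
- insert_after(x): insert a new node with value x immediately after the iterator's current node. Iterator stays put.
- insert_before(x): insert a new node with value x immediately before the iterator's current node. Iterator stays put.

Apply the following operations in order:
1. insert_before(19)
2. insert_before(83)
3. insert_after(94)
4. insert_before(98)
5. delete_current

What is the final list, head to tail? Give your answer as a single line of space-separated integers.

After 1 (insert_before(19)): list=[19, 3, 6, 9, 8, 4] cursor@3
After 2 (insert_before(83)): list=[19, 83, 3, 6, 9, 8, 4] cursor@3
After 3 (insert_after(94)): list=[19, 83, 3, 94, 6, 9, 8, 4] cursor@3
After 4 (insert_before(98)): list=[19, 83, 98, 3, 94, 6, 9, 8, 4] cursor@3
After 5 (delete_current): list=[19, 83, 98, 94, 6, 9, 8, 4] cursor@94

Answer: 19 83 98 94 6 9 8 4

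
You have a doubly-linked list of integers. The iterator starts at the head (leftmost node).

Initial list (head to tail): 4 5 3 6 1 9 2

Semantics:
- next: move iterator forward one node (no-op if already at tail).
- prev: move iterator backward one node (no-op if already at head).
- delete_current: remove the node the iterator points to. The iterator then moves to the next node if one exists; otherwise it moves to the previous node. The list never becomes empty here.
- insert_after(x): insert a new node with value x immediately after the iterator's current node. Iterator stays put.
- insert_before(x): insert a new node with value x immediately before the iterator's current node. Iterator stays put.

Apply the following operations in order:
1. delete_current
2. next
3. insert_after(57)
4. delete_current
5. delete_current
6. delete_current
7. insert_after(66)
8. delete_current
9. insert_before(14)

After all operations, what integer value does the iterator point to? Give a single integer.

After 1 (delete_current): list=[5, 3, 6, 1, 9, 2] cursor@5
After 2 (next): list=[5, 3, 6, 1, 9, 2] cursor@3
After 3 (insert_after(57)): list=[5, 3, 57, 6, 1, 9, 2] cursor@3
After 4 (delete_current): list=[5, 57, 6, 1, 9, 2] cursor@57
After 5 (delete_current): list=[5, 6, 1, 9, 2] cursor@6
After 6 (delete_current): list=[5, 1, 9, 2] cursor@1
After 7 (insert_after(66)): list=[5, 1, 66, 9, 2] cursor@1
After 8 (delete_current): list=[5, 66, 9, 2] cursor@66
After 9 (insert_before(14)): list=[5, 14, 66, 9, 2] cursor@66

Answer: 66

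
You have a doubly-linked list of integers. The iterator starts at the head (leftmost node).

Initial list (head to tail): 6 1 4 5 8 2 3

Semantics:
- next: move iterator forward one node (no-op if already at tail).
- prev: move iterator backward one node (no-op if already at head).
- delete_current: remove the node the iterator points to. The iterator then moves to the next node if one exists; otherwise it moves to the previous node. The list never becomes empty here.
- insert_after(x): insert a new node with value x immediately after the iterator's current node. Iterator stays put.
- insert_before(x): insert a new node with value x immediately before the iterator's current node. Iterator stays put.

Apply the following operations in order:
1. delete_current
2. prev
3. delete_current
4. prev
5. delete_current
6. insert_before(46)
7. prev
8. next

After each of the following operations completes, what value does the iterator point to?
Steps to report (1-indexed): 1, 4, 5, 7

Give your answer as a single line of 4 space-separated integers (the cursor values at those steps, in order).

After 1 (delete_current): list=[1, 4, 5, 8, 2, 3] cursor@1
After 2 (prev): list=[1, 4, 5, 8, 2, 3] cursor@1
After 3 (delete_current): list=[4, 5, 8, 2, 3] cursor@4
After 4 (prev): list=[4, 5, 8, 2, 3] cursor@4
After 5 (delete_current): list=[5, 8, 2, 3] cursor@5
After 6 (insert_before(46)): list=[46, 5, 8, 2, 3] cursor@5
After 7 (prev): list=[46, 5, 8, 2, 3] cursor@46
After 8 (next): list=[46, 5, 8, 2, 3] cursor@5

Answer: 1 4 5 46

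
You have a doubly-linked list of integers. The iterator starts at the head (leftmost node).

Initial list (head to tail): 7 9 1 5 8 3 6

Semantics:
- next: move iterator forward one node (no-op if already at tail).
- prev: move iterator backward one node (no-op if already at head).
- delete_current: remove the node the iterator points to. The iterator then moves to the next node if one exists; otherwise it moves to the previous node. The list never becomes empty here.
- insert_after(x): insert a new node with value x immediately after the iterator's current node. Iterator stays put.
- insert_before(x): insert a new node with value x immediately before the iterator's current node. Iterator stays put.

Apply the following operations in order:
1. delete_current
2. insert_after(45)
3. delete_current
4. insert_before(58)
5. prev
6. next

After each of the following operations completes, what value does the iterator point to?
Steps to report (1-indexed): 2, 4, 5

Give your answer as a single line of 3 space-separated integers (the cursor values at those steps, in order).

After 1 (delete_current): list=[9, 1, 5, 8, 3, 6] cursor@9
After 2 (insert_after(45)): list=[9, 45, 1, 5, 8, 3, 6] cursor@9
After 3 (delete_current): list=[45, 1, 5, 8, 3, 6] cursor@45
After 4 (insert_before(58)): list=[58, 45, 1, 5, 8, 3, 6] cursor@45
After 5 (prev): list=[58, 45, 1, 5, 8, 3, 6] cursor@58
After 6 (next): list=[58, 45, 1, 5, 8, 3, 6] cursor@45

Answer: 9 45 58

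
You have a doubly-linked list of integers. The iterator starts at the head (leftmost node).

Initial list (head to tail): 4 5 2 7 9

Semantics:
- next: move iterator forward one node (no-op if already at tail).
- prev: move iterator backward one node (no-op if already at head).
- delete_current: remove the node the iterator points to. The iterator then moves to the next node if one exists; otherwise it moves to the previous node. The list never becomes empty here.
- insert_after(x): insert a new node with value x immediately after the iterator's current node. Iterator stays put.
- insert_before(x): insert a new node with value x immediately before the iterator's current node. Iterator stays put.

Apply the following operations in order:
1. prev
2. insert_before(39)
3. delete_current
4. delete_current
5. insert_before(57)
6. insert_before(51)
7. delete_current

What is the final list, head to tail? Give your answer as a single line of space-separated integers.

After 1 (prev): list=[4, 5, 2, 7, 9] cursor@4
After 2 (insert_before(39)): list=[39, 4, 5, 2, 7, 9] cursor@4
After 3 (delete_current): list=[39, 5, 2, 7, 9] cursor@5
After 4 (delete_current): list=[39, 2, 7, 9] cursor@2
After 5 (insert_before(57)): list=[39, 57, 2, 7, 9] cursor@2
After 6 (insert_before(51)): list=[39, 57, 51, 2, 7, 9] cursor@2
After 7 (delete_current): list=[39, 57, 51, 7, 9] cursor@7

Answer: 39 57 51 7 9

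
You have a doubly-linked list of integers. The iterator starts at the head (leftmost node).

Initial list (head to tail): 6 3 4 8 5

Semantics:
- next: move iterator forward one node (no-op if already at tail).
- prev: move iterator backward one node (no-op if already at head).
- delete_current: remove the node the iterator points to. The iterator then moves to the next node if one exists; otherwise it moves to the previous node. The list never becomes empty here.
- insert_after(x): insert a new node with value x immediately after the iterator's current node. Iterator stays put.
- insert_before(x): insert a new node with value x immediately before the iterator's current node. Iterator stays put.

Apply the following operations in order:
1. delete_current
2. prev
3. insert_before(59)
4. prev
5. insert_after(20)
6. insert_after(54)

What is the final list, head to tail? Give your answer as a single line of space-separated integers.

After 1 (delete_current): list=[3, 4, 8, 5] cursor@3
After 2 (prev): list=[3, 4, 8, 5] cursor@3
After 3 (insert_before(59)): list=[59, 3, 4, 8, 5] cursor@3
After 4 (prev): list=[59, 3, 4, 8, 5] cursor@59
After 5 (insert_after(20)): list=[59, 20, 3, 4, 8, 5] cursor@59
After 6 (insert_after(54)): list=[59, 54, 20, 3, 4, 8, 5] cursor@59

Answer: 59 54 20 3 4 8 5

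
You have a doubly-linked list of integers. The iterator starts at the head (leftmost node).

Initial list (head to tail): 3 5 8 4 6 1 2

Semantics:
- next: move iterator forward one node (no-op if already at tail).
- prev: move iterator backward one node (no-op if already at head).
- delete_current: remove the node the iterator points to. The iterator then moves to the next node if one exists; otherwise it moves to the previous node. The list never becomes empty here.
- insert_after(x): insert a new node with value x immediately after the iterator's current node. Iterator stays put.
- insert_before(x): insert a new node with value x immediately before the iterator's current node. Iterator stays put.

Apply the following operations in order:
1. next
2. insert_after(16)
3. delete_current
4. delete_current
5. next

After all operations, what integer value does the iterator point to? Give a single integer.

Answer: 4

Derivation:
After 1 (next): list=[3, 5, 8, 4, 6, 1, 2] cursor@5
After 2 (insert_after(16)): list=[3, 5, 16, 8, 4, 6, 1, 2] cursor@5
After 3 (delete_current): list=[3, 16, 8, 4, 6, 1, 2] cursor@16
After 4 (delete_current): list=[3, 8, 4, 6, 1, 2] cursor@8
After 5 (next): list=[3, 8, 4, 6, 1, 2] cursor@4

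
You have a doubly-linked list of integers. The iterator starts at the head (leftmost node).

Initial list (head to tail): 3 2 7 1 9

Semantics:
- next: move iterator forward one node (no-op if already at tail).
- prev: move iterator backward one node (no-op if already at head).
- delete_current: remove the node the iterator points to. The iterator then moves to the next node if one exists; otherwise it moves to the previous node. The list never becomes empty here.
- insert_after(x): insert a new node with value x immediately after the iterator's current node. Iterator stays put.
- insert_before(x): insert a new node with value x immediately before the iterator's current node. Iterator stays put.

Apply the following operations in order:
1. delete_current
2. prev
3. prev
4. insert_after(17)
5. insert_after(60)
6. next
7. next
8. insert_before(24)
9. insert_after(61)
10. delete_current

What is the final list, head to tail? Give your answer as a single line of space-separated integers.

Answer: 2 60 24 61 7 1 9

Derivation:
After 1 (delete_current): list=[2, 7, 1, 9] cursor@2
After 2 (prev): list=[2, 7, 1, 9] cursor@2
After 3 (prev): list=[2, 7, 1, 9] cursor@2
After 4 (insert_after(17)): list=[2, 17, 7, 1, 9] cursor@2
After 5 (insert_after(60)): list=[2, 60, 17, 7, 1, 9] cursor@2
After 6 (next): list=[2, 60, 17, 7, 1, 9] cursor@60
After 7 (next): list=[2, 60, 17, 7, 1, 9] cursor@17
After 8 (insert_before(24)): list=[2, 60, 24, 17, 7, 1, 9] cursor@17
After 9 (insert_after(61)): list=[2, 60, 24, 17, 61, 7, 1, 9] cursor@17
After 10 (delete_current): list=[2, 60, 24, 61, 7, 1, 9] cursor@61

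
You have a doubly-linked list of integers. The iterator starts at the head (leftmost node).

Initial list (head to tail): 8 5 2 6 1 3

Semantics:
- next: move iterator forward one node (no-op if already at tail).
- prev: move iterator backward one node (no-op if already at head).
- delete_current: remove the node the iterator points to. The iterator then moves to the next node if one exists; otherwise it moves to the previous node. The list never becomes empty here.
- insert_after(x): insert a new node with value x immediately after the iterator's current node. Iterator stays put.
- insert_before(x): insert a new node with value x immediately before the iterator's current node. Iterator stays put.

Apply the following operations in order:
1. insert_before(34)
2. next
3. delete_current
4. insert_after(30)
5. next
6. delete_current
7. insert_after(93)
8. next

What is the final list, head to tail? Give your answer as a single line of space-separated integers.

After 1 (insert_before(34)): list=[34, 8, 5, 2, 6, 1, 3] cursor@8
After 2 (next): list=[34, 8, 5, 2, 6, 1, 3] cursor@5
After 3 (delete_current): list=[34, 8, 2, 6, 1, 3] cursor@2
After 4 (insert_after(30)): list=[34, 8, 2, 30, 6, 1, 3] cursor@2
After 5 (next): list=[34, 8, 2, 30, 6, 1, 3] cursor@30
After 6 (delete_current): list=[34, 8, 2, 6, 1, 3] cursor@6
After 7 (insert_after(93)): list=[34, 8, 2, 6, 93, 1, 3] cursor@6
After 8 (next): list=[34, 8, 2, 6, 93, 1, 3] cursor@93

Answer: 34 8 2 6 93 1 3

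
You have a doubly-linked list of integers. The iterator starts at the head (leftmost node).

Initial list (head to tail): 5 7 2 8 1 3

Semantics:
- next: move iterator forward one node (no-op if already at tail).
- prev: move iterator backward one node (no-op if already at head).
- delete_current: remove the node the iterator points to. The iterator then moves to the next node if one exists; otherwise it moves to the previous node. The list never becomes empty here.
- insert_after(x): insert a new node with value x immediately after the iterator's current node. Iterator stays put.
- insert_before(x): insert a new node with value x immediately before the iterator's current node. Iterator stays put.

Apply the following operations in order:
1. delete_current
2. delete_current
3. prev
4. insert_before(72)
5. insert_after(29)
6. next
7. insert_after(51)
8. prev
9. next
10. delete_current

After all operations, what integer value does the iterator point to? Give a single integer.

After 1 (delete_current): list=[7, 2, 8, 1, 3] cursor@7
After 2 (delete_current): list=[2, 8, 1, 3] cursor@2
After 3 (prev): list=[2, 8, 1, 3] cursor@2
After 4 (insert_before(72)): list=[72, 2, 8, 1, 3] cursor@2
After 5 (insert_after(29)): list=[72, 2, 29, 8, 1, 3] cursor@2
After 6 (next): list=[72, 2, 29, 8, 1, 3] cursor@29
After 7 (insert_after(51)): list=[72, 2, 29, 51, 8, 1, 3] cursor@29
After 8 (prev): list=[72, 2, 29, 51, 8, 1, 3] cursor@2
After 9 (next): list=[72, 2, 29, 51, 8, 1, 3] cursor@29
After 10 (delete_current): list=[72, 2, 51, 8, 1, 3] cursor@51

Answer: 51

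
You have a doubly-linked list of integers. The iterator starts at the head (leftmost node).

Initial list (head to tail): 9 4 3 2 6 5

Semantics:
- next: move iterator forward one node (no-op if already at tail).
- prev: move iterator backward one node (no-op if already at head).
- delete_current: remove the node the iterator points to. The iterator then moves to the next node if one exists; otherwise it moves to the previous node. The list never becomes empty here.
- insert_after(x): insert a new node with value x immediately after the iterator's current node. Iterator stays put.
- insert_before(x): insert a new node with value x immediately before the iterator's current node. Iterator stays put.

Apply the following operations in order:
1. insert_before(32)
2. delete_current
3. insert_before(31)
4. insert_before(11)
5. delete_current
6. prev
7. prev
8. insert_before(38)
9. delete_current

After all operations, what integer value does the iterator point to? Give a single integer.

Answer: 11

Derivation:
After 1 (insert_before(32)): list=[32, 9, 4, 3, 2, 6, 5] cursor@9
After 2 (delete_current): list=[32, 4, 3, 2, 6, 5] cursor@4
After 3 (insert_before(31)): list=[32, 31, 4, 3, 2, 6, 5] cursor@4
After 4 (insert_before(11)): list=[32, 31, 11, 4, 3, 2, 6, 5] cursor@4
After 5 (delete_current): list=[32, 31, 11, 3, 2, 6, 5] cursor@3
After 6 (prev): list=[32, 31, 11, 3, 2, 6, 5] cursor@11
After 7 (prev): list=[32, 31, 11, 3, 2, 6, 5] cursor@31
After 8 (insert_before(38)): list=[32, 38, 31, 11, 3, 2, 6, 5] cursor@31
After 9 (delete_current): list=[32, 38, 11, 3, 2, 6, 5] cursor@11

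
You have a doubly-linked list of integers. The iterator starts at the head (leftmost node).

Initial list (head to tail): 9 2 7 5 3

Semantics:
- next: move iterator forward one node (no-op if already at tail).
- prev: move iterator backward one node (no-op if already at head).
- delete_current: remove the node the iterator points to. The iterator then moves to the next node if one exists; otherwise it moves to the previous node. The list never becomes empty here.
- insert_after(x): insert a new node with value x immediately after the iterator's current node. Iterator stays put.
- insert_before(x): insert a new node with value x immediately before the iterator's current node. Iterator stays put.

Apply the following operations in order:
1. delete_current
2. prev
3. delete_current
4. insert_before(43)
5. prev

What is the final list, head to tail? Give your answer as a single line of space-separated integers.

After 1 (delete_current): list=[2, 7, 5, 3] cursor@2
After 2 (prev): list=[2, 7, 5, 3] cursor@2
After 3 (delete_current): list=[7, 5, 3] cursor@7
After 4 (insert_before(43)): list=[43, 7, 5, 3] cursor@7
After 5 (prev): list=[43, 7, 5, 3] cursor@43

Answer: 43 7 5 3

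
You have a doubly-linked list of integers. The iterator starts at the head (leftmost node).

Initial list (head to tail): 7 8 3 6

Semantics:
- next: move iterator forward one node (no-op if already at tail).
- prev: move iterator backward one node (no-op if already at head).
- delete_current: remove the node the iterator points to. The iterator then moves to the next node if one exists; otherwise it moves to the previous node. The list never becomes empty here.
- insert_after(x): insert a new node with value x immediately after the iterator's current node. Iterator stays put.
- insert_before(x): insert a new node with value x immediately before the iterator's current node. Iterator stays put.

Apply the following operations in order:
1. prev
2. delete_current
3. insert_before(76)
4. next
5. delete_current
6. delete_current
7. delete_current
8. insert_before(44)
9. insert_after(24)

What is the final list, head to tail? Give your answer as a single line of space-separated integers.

Answer: 44 76 24

Derivation:
After 1 (prev): list=[7, 8, 3, 6] cursor@7
After 2 (delete_current): list=[8, 3, 6] cursor@8
After 3 (insert_before(76)): list=[76, 8, 3, 6] cursor@8
After 4 (next): list=[76, 8, 3, 6] cursor@3
After 5 (delete_current): list=[76, 8, 6] cursor@6
After 6 (delete_current): list=[76, 8] cursor@8
After 7 (delete_current): list=[76] cursor@76
After 8 (insert_before(44)): list=[44, 76] cursor@76
After 9 (insert_after(24)): list=[44, 76, 24] cursor@76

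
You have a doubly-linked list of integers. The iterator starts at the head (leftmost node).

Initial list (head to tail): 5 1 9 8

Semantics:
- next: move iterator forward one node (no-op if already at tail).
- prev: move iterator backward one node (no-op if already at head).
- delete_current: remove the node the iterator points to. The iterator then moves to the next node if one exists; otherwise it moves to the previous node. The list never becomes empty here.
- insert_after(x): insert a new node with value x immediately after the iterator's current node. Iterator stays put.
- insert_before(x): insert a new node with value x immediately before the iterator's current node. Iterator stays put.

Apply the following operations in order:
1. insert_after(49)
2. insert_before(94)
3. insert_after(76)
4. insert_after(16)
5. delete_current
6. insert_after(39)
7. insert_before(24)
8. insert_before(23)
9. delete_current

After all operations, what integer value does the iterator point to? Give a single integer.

Answer: 39

Derivation:
After 1 (insert_after(49)): list=[5, 49, 1, 9, 8] cursor@5
After 2 (insert_before(94)): list=[94, 5, 49, 1, 9, 8] cursor@5
After 3 (insert_after(76)): list=[94, 5, 76, 49, 1, 9, 8] cursor@5
After 4 (insert_after(16)): list=[94, 5, 16, 76, 49, 1, 9, 8] cursor@5
After 5 (delete_current): list=[94, 16, 76, 49, 1, 9, 8] cursor@16
After 6 (insert_after(39)): list=[94, 16, 39, 76, 49, 1, 9, 8] cursor@16
After 7 (insert_before(24)): list=[94, 24, 16, 39, 76, 49, 1, 9, 8] cursor@16
After 8 (insert_before(23)): list=[94, 24, 23, 16, 39, 76, 49, 1, 9, 8] cursor@16
After 9 (delete_current): list=[94, 24, 23, 39, 76, 49, 1, 9, 8] cursor@39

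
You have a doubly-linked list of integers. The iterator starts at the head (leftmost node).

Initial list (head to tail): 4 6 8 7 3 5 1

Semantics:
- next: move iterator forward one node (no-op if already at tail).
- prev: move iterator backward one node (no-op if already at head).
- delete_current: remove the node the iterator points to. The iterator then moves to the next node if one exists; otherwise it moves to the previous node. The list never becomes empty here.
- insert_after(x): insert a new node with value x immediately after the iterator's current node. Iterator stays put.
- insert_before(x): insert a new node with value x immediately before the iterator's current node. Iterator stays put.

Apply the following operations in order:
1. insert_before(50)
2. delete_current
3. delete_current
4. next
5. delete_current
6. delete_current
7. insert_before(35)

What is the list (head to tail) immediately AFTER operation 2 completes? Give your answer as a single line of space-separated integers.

After 1 (insert_before(50)): list=[50, 4, 6, 8, 7, 3, 5, 1] cursor@4
After 2 (delete_current): list=[50, 6, 8, 7, 3, 5, 1] cursor@6

Answer: 50 6 8 7 3 5 1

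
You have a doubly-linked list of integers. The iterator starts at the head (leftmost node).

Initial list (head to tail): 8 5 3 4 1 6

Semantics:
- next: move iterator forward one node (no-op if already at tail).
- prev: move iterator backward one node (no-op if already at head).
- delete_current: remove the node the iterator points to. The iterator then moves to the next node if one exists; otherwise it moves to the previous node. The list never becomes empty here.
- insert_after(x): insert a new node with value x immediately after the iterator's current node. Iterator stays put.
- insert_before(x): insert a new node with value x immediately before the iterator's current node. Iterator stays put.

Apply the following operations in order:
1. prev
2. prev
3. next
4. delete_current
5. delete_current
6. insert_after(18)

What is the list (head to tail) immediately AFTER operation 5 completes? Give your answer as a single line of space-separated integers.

After 1 (prev): list=[8, 5, 3, 4, 1, 6] cursor@8
After 2 (prev): list=[8, 5, 3, 4, 1, 6] cursor@8
After 3 (next): list=[8, 5, 3, 4, 1, 6] cursor@5
After 4 (delete_current): list=[8, 3, 4, 1, 6] cursor@3
After 5 (delete_current): list=[8, 4, 1, 6] cursor@4

Answer: 8 4 1 6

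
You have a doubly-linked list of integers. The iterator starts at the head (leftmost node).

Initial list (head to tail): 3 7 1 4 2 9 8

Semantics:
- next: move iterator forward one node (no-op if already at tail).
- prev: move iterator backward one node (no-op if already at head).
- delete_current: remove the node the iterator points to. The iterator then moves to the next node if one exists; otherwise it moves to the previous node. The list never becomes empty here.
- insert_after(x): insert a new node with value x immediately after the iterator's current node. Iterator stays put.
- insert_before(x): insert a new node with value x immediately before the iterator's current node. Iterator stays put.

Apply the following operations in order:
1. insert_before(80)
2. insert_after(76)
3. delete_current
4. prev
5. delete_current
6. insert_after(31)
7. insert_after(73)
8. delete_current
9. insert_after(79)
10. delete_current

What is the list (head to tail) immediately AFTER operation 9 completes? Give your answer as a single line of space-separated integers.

After 1 (insert_before(80)): list=[80, 3, 7, 1, 4, 2, 9, 8] cursor@3
After 2 (insert_after(76)): list=[80, 3, 76, 7, 1, 4, 2, 9, 8] cursor@3
After 3 (delete_current): list=[80, 76, 7, 1, 4, 2, 9, 8] cursor@76
After 4 (prev): list=[80, 76, 7, 1, 4, 2, 9, 8] cursor@80
After 5 (delete_current): list=[76, 7, 1, 4, 2, 9, 8] cursor@76
After 6 (insert_after(31)): list=[76, 31, 7, 1, 4, 2, 9, 8] cursor@76
After 7 (insert_after(73)): list=[76, 73, 31, 7, 1, 4, 2, 9, 8] cursor@76
After 8 (delete_current): list=[73, 31, 7, 1, 4, 2, 9, 8] cursor@73
After 9 (insert_after(79)): list=[73, 79, 31, 7, 1, 4, 2, 9, 8] cursor@73

Answer: 73 79 31 7 1 4 2 9 8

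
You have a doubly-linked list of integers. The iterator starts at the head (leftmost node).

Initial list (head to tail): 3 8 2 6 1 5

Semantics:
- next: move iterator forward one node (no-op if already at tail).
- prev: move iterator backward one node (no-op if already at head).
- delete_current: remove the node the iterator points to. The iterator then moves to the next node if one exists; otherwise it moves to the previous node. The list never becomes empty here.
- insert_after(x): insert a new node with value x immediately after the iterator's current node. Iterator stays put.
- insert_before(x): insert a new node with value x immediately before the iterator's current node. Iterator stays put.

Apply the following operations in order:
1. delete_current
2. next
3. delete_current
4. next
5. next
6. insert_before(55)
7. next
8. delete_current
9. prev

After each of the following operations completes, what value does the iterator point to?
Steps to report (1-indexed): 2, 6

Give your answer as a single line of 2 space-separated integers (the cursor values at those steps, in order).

Answer: 2 5

Derivation:
After 1 (delete_current): list=[8, 2, 6, 1, 5] cursor@8
After 2 (next): list=[8, 2, 6, 1, 5] cursor@2
After 3 (delete_current): list=[8, 6, 1, 5] cursor@6
After 4 (next): list=[8, 6, 1, 5] cursor@1
After 5 (next): list=[8, 6, 1, 5] cursor@5
After 6 (insert_before(55)): list=[8, 6, 1, 55, 5] cursor@5
After 7 (next): list=[8, 6, 1, 55, 5] cursor@5
After 8 (delete_current): list=[8, 6, 1, 55] cursor@55
After 9 (prev): list=[8, 6, 1, 55] cursor@1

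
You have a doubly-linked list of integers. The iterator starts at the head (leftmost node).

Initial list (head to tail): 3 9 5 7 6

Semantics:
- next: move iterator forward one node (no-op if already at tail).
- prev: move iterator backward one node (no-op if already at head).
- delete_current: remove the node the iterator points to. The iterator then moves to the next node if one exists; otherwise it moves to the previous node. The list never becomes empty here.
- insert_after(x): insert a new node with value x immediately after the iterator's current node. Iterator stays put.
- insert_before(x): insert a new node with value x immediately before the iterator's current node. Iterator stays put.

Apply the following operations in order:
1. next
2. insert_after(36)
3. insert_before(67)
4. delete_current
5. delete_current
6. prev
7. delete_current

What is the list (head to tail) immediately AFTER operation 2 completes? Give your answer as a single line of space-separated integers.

After 1 (next): list=[3, 9, 5, 7, 6] cursor@9
After 2 (insert_after(36)): list=[3, 9, 36, 5, 7, 6] cursor@9

Answer: 3 9 36 5 7 6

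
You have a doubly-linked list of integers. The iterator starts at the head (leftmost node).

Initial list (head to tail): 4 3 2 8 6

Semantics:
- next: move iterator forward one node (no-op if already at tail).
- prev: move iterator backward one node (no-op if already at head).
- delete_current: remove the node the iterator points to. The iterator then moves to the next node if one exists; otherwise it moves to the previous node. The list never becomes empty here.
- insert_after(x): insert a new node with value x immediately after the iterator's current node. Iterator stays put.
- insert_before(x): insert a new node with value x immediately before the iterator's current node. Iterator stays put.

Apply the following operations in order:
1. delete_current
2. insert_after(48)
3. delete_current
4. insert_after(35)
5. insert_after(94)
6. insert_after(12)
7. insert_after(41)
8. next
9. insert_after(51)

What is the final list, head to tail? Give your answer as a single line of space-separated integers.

After 1 (delete_current): list=[3, 2, 8, 6] cursor@3
After 2 (insert_after(48)): list=[3, 48, 2, 8, 6] cursor@3
After 3 (delete_current): list=[48, 2, 8, 6] cursor@48
After 4 (insert_after(35)): list=[48, 35, 2, 8, 6] cursor@48
After 5 (insert_after(94)): list=[48, 94, 35, 2, 8, 6] cursor@48
After 6 (insert_after(12)): list=[48, 12, 94, 35, 2, 8, 6] cursor@48
After 7 (insert_after(41)): list=[48, 41, 12, 94, 35, 2, 8, 6] cursor@48
After 8 (next): list=[48, 41, 12, 94, 35, 2, 8, 6] cursor@41
After 9 (insert_after(51)): list=[48, 41, 51, 12, 94, 35, 2, 8, 6] cursor@41

Answer: 48 41 51 12 94 35 2 8 6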